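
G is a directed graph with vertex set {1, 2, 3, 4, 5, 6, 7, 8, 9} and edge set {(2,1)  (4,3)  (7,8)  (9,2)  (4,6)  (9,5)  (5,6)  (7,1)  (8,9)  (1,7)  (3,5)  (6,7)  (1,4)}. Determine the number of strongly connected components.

1

{1, 2, 3, 4, 5, 6, 7, 8, 9} are all mutually reachable — one SCC of size 9.
That gives 1 strongly connected component.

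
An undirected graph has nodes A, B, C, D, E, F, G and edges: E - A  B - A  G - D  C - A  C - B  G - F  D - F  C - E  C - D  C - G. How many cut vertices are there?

Removing C increases the component count from 1 to 2, so C is a cut vertex.
By contrast removing F leaves 1 component; it is not a cut vertex. No other vertex is a cut vertex either.

1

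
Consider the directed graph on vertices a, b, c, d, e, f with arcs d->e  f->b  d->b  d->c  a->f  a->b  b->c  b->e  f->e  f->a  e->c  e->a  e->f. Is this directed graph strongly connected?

No

There is no directed path from c to a, so the graph is not strongly connected.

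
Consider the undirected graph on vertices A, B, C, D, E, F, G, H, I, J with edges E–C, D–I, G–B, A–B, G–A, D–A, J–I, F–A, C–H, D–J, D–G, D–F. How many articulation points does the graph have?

Removing C increases the component count from 2 to 3, so C is a cut vertex.
Removing D increases the component count from 2 to 3, so D is a cut vertex.
By contrast removing I leaves 2 components; it is not a cut vertex. No other vertex is a cut vertex either.

2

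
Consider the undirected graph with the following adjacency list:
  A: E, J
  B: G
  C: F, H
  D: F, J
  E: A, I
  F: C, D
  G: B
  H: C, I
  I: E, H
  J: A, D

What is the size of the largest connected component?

Starting from B we can reach B, G. That is one component of size 2.
Starting from A we can reach A, C, D, E, F, H, I, J. That is one component of size 8.
The largest has 8 vertices.

8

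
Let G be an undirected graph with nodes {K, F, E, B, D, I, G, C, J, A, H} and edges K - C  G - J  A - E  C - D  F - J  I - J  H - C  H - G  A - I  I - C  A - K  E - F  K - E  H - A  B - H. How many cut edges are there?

The edges on the cycle H-A-K-C-H are not bridges since each lies on that cycle.
But removing C - D disconnects C from D; removing H - B disconnects H from B — these are bridges.
That makes 2 bridges.

2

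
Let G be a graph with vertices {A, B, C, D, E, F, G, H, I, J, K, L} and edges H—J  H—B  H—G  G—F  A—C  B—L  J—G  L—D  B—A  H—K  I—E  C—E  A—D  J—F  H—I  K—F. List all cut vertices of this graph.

H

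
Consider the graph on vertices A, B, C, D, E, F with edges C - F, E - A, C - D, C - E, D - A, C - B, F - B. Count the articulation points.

Removing C increases the component count from 1 to 2, so C is a cut vertex.
By contrast removing B leaves 1 component; it is not a cut vertex. No other vertex is a cut vertex either.

1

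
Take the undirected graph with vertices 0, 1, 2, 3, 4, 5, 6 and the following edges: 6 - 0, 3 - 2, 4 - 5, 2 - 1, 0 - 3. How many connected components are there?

2

Starting from 4 we can reach 4, 5. That is one component of size 2.
Starting from 0 we can reach 0, 1, 2, 3, 6. That is one component of size 5.
Total: 2 components.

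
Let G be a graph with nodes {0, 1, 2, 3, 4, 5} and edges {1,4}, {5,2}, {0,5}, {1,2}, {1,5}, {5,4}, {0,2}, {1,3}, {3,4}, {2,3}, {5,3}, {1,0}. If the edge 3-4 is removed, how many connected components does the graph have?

1

3 and 4 are still connected via 3-1-4, so the component count stays at 1.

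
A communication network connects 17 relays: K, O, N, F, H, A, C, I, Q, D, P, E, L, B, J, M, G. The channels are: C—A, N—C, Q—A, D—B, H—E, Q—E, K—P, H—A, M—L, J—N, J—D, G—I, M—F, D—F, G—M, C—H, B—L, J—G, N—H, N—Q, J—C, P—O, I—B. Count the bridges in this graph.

The edges on the cycle G-I-B-L-M-G are not bridges since each lies on that cycle.
But removing K—P disconnects K from P; removing O—P disconnects O from P — these are bridges.
That makes 2 bridges.

2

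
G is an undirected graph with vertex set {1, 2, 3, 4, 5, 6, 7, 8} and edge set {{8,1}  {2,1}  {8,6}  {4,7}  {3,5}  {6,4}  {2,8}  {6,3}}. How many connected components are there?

1

Starting from 1 we can reach 1, 2, 3, 4, 5, 6, 7, 8. That is one component of size 8.
Total: 1 component.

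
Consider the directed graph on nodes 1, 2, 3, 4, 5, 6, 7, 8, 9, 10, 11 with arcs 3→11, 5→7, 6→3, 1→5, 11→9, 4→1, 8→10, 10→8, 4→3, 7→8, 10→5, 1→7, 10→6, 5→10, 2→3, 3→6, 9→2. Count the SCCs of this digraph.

4

{2, 3, 6, 9, 11} are all mutually reachable — one SCC of size 5.
{5, 7, 8, 10} are all mutually reachable — one SCC of size 4.
{4} is an SCC by itself.
{1} is an SCC by itself.
That gives 4 strongly connected components.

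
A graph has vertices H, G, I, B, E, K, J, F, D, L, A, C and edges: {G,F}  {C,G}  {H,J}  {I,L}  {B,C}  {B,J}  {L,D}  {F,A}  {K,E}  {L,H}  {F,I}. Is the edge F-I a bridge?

No

After removing F-I, the path F-G-C-B-J-H-L-I still connects them, so the edge is not a bridge.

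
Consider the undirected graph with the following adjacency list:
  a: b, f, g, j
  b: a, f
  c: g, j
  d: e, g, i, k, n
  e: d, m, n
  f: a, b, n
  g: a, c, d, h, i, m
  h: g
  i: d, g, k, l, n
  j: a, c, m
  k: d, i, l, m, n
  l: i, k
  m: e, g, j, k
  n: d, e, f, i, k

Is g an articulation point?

Deleting g raises the number of components from 1 to 2, so g is a cut vertex.

Yes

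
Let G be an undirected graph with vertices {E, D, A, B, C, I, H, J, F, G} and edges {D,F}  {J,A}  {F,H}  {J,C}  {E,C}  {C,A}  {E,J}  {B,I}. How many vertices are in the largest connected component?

4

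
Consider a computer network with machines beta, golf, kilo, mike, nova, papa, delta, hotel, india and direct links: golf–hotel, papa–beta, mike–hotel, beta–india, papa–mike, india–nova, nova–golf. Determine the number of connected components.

3

kilo is isolated — a component by itself.
delta is isolated — a component by itself.
Starting from beta we can reach beta, golf, mike, nova, papa, hotel, india. That is one component of size 7.
Total: 3 components.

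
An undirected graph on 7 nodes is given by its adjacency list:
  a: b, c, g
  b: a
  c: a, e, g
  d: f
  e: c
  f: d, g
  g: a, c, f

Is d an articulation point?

No

Deleting d leaves 1 component (was 1), so d is not a cut vertex.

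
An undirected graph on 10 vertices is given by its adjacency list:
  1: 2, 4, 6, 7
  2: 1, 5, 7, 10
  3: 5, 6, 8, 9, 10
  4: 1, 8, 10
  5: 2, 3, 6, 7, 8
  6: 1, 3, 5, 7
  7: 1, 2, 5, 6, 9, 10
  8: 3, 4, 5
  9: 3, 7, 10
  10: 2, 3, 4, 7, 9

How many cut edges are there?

0

The edges on the cycle 10-7-2-5-6-1-4-10 are not bridges since each lies on that cycle.
Every edge lies on some cycle, so there are no bridges.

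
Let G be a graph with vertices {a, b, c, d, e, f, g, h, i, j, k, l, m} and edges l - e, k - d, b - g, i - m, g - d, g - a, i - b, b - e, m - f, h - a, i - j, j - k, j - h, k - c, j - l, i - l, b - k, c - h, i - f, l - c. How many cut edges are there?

The edges on the cycle i-m-f-i are not bridges since each lies on that cycle.
Every edge lies on some cycle, so there are no bridges.

0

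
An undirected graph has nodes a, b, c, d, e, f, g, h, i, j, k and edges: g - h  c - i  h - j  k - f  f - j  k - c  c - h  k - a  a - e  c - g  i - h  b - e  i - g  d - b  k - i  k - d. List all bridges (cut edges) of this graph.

none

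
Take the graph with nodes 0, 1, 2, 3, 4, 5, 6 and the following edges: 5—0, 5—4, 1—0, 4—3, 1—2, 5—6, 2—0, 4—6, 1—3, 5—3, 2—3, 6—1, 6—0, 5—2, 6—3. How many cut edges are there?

0

The edges on the cycle 5-4-3-6-5 are not bridges since each lies on that cycle.
Every edge lies on some cycle, so there are no bridges.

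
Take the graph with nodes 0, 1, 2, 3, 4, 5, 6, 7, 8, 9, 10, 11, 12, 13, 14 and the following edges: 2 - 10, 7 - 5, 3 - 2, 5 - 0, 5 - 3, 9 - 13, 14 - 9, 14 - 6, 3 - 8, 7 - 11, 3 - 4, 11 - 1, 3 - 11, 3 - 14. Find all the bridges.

The edges on the cycle 7-5-3-11-7 are not bridges since each lies on that cycle.
But removing 2 - 3 disconnects 2 from 3; removing 6 - 14 disconnects 6 from 14; removing 13 - 9 disconnects 13 from 9; removing 3 - 14 disconnects 3 from 14 — these are bridges.
In total 10 edges are bridges.

0-5, 1-11, 10-2, 13-9, 14-3, 14-6, 14-9, 2-3, 3-4, 3-8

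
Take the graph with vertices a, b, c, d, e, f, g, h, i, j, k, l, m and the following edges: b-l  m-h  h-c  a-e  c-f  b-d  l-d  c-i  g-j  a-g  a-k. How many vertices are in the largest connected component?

5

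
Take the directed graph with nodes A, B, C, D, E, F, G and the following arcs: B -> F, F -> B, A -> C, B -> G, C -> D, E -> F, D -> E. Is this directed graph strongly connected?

There is no directed path from G to D, so the graph is not strongly connected.

No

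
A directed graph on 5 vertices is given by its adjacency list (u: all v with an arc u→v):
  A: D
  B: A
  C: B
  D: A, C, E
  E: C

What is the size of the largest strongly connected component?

5

{A, B, C, D, E} are all mutually reachable — one SCC of size 5.
The largest has 5 vertices.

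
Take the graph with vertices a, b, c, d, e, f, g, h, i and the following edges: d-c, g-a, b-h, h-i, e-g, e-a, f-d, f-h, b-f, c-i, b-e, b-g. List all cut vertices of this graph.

Removing b increases the component count from 1 to 2, so b is a cut vertex.
By contrast removing i leaves 1 component; it is not a cut vertex. No other vertex is a cut vertex either.

b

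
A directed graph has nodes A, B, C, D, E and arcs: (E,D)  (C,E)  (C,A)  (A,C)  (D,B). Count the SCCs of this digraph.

{A, C} are all mutually reachable — one SCC of size 2.
{E} is an SCC by itself.
{D} is an SCC by itself.
{B} is an SCC by itself.
That gives 4 strongly connected components.

4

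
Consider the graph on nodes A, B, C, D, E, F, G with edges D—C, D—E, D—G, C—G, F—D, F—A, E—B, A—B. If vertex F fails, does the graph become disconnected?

No

Deleting F leaves 1 component (was 1) (its neighbors A, D remain connected to each other), so F is not a cut vertex.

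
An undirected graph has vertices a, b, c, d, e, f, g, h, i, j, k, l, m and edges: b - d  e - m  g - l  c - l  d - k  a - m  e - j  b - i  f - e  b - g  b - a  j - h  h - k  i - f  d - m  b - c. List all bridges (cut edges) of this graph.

none

The edges on the cycle b-g-l-c-b are not bridges since each lies on that cycle.
Every edge lies on some cycle, so there are no bridges.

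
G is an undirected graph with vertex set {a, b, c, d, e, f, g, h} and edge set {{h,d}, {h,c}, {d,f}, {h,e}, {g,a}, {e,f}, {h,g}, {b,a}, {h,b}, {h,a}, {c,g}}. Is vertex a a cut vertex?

No

Deleting a leaves 1 component (was 1) (its neighbors b, g, h remain connected to each other), so a is not a cut vertex.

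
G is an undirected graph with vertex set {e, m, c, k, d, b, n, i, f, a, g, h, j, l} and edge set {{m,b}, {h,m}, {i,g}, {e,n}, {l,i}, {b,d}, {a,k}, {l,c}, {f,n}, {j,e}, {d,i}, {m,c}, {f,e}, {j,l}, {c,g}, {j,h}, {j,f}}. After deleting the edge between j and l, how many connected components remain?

j and l are still connected via j-h-m-c-l, so the component count stays at 2.

2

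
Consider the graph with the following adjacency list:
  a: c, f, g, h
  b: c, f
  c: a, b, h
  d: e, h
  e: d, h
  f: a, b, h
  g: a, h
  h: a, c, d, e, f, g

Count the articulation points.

Removing h increases the component count from 1 to 2, so h is a cut vertex.
By contrast removing d leaves 1 component; it is not a cut vertex. No other vertex is a cut vertex either.

1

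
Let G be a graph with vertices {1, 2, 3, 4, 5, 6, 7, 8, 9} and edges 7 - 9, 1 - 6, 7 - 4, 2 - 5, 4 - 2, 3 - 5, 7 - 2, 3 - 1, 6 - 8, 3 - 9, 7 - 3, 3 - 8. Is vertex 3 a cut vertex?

Deleting 3 raises the number of components from 1 to 2, so 3 is a cut vertex.

Yes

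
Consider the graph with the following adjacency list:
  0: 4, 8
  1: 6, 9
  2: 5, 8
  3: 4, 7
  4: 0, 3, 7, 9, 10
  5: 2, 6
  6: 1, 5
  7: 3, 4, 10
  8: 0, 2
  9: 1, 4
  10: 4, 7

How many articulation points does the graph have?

Removing 4 increases the component count from 1 to 2, so 4 is a cut vertex.
By contrast removing 10 leaves 1 component; it is not a cut vertex. No other vertex is a cut vertex either.

1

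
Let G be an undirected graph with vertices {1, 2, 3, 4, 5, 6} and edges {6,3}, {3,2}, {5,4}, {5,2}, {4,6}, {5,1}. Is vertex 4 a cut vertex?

No

Deleting 4 leaves 1 component (was 1) (its neighbors 5, 6 remain connected to each other), so 4 is not a cut vertex.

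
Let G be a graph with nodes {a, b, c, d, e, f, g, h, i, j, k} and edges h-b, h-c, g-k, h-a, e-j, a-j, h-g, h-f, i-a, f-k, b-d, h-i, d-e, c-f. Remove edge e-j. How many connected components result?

1

e and j are still connected via e-d-b-h-a-j, so the component count stays at 1.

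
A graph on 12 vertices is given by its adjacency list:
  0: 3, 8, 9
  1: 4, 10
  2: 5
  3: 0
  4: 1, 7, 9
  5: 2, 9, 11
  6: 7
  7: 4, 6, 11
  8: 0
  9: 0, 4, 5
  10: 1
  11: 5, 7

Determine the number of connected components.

Starting from 0 we can reach 0, 1, 2, 3, 4, 5, 6, 7, 8, 9, 10, 11. That is one component of size 12.
Total: 1 component.

1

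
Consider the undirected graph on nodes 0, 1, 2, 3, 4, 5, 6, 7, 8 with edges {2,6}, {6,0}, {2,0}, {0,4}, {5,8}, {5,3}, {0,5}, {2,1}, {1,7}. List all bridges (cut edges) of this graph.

0-4, 0-5, 1-2, 1-7, 3-5, 5-8

The edges on the cycle 2-6-0-2 are not bridges since each lies on that cycle.
But removing 2-1 disconnects 2 from 1; removing 1-7 disconnects 1 from 7; removing 0-5 disconnects 0 from 5; removing 0-4 disconnects 0 from 4 — these are bridges.
In total 6 edges are bridges.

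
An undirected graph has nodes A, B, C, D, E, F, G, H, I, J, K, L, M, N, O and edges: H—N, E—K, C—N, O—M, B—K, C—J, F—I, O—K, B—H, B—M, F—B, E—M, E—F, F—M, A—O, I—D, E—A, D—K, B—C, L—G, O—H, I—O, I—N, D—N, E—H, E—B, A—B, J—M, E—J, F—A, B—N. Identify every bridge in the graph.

G-L

The edges on the cycle I-D-N-I are not bridges since each lies on that cycle.
But removing L—G disconnects L from G — this is a bridge.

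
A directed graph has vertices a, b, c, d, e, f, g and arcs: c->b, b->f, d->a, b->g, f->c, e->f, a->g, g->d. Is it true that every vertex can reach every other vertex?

There is no directed path from c to e, so the graph is not strongly connected.

No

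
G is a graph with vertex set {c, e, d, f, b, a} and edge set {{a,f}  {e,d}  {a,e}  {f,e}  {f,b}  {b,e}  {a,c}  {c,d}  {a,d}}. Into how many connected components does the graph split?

Starting from a we can reach a, b, c, d, e, f. That is one component of size 6.
Total: 1 component.

1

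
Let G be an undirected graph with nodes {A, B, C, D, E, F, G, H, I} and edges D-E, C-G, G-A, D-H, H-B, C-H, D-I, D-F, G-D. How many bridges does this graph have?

5

The edges on the cycle C-G-D-H-C are not bridges since each lies on that cycle.
But removing H-B disconnects H from B; removing I-D disconnects I from D; removing D-F disconnects D from F; removing G-A disconnects G from A — these are bridges.
In total 5 edges are bridges.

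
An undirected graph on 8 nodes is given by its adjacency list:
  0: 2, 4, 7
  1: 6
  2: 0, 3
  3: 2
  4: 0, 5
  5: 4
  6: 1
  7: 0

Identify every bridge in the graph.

0-2, 0-4, 0-7, 1-6, 2-3, 4-5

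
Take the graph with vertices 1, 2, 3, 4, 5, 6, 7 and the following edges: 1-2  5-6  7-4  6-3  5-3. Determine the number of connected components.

3

Starting from 1 we can reach 1, 2. That is one component of size 2.
Starting from 4 we can reach 4, 7. That is one component of size 2.
Starting from 3 we can reach 3, 5, 6. That is one component of size 3.
Total: 3 components.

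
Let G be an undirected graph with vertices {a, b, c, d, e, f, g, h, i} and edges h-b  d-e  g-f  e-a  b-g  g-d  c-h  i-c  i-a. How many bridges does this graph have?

The edges on the cycle i-c-h-b-g-d-e-a-i are not bridges since each lies on that cycle.
But removing f-g disconnects f from g — this is a bridge.

1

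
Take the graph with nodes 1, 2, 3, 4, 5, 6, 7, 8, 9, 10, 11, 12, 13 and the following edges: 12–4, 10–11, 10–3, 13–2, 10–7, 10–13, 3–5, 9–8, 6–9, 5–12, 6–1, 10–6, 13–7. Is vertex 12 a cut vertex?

Deleting 12 raises the number of components from 1 to 2, so 12 is a cut vertex.

Yes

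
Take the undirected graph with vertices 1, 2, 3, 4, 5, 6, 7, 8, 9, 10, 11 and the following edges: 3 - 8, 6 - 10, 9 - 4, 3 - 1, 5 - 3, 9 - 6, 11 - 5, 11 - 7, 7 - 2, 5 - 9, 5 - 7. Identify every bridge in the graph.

1-3, 10-6, 2-7, 3-5, 3-8, 4-9, 5-9, 6-9

The edges on the cycle 11-5-7-11 are not bridges since each lies on that cycle.
But removing 1 - 3 disconnects 1 from 3; removing 5 - 3 disconnects 5 from 3; removing 7 - 2 disconnects 7 from 2; removing 6 - 10 disconnects 6 from 10 — these are bridges.
In total 8 edges are bridges.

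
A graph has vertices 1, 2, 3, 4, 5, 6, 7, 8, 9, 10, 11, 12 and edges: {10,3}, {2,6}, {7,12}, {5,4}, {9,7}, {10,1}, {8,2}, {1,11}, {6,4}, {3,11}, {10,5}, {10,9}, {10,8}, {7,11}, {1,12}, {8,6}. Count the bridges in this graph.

0

The edges on the cycle 8-2-6-8 are not bridges since each lies on that cycle.
Every edge lies on some cycle, so there are no bridges.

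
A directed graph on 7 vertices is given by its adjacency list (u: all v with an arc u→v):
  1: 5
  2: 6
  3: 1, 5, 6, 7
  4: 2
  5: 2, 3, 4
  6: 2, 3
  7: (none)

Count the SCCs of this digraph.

2

{1, 2, 3, 4, 5, 6} are all mutually reachable — one SCC of size 6.
{7} is an SCC by itself.
That gives 2 strongly connected components.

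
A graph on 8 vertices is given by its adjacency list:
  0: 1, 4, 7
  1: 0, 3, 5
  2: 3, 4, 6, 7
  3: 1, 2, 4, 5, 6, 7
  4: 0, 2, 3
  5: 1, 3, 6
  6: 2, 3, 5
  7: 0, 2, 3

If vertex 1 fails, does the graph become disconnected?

No

Deleting 1 leaves 1 component (was 1) (its neighbors 0, 3, 5 remain connected to each other), so 1 is not a cut vertex.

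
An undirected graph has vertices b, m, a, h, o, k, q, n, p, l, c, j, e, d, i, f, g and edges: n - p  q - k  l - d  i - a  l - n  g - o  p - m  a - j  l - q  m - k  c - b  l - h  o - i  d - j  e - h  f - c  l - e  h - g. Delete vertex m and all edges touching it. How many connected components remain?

2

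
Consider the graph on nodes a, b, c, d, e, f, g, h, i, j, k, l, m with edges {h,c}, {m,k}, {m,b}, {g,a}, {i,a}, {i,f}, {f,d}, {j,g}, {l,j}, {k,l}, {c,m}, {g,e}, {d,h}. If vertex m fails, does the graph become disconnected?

Yes

Deleting m raises the number of components from 1 to 2, so m is a cut vertex.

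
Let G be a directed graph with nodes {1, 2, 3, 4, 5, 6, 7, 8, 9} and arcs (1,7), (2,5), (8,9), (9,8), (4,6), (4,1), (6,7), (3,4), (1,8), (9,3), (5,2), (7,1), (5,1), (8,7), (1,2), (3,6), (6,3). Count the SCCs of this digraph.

1

{1, 2, 3, 4, 5, 6, 7, 8, 9} are all mutually reachable — one SCC of size 9.
That gives 1 strongly connected component.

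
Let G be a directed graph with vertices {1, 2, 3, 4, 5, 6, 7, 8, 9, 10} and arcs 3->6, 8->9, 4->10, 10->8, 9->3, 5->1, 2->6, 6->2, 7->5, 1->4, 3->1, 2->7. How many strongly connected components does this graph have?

1

{1, 2, 3, 4, 5, 6, 7, 8, 9, 10} are all mutually reachable — one SCC of size 10.
That gives 1 strongly connected component.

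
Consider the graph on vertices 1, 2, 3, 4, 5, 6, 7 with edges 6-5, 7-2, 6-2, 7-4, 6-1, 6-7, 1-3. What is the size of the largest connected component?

7

Starting from 1 we can reach 1, 2, 3, 4, 5, 6, 7. That is one component of size 7.
The largest has 7 vertices.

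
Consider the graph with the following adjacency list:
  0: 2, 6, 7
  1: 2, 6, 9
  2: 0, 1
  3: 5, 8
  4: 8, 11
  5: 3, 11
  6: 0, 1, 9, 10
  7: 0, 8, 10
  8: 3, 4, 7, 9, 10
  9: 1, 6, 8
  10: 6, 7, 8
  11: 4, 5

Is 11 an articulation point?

Deleting 11 leaves 1 component (was 1) (its neighbors 4, 5 remain connected to each other), so 11 is not a cut vertex.

No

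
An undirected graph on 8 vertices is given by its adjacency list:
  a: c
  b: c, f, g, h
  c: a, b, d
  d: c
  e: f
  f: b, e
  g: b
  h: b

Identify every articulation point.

b, c, f

Removing b increases the component count from 1 to 4, so b is a cut vertex.
Removing c increases the component count from 1 to 3, so c is a cut vertex.
Removing f increases the component count from 1 to 2, so f is a cut vertex.
By contrast removing h leaves 1 component; it is not a cut vertex. No other vertex is a cut vertex either.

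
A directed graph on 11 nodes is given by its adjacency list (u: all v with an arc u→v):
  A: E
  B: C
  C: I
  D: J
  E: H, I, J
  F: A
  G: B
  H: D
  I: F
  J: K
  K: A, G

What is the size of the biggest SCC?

11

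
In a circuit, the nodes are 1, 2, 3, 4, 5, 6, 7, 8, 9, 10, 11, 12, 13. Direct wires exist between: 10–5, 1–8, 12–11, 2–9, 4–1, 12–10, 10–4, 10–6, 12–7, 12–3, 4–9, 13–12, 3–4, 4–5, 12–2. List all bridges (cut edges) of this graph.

The edges on the cycle 12-3-4-5-10-12 are not bridges since each lies on that cycle.
But removing 8–1 disconnects 8 from 1; removing 4–1 disconnects 4 from 1; removing 12–11 disconnects 12 from 11; removing 10–6 disconnects 10 from 6 — these are bridges.
In total 6 edges are bridges.

1-4, 1-8, 10-6, 11-12, 12-13, 12-7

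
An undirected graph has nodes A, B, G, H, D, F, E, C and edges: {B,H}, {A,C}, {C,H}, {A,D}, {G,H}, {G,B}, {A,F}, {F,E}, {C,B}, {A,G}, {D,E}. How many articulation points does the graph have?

1

Removing A increases the component count from 1 to 2, so A is a cut vertex.
By contrast removing D leaves 1 component; it is not a cut vertex. No other vertex is a cut vertex either.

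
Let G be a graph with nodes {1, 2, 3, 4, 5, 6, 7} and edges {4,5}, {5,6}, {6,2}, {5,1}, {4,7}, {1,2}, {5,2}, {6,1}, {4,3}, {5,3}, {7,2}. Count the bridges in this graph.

The edges on the cycle 5-6-1-5 are not bridges since each lies on that cycle.
Every edge lies on some cycle, so there are no bridges.

0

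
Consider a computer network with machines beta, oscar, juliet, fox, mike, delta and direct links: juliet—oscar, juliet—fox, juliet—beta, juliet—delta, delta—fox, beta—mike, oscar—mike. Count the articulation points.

1

Removing juliet increases the component count from 1 to 2, so juliet is a cut vertex.
By contrast removing beta leaves 1 component; it is not a cut vertex. No other vertex is a cut vertex either.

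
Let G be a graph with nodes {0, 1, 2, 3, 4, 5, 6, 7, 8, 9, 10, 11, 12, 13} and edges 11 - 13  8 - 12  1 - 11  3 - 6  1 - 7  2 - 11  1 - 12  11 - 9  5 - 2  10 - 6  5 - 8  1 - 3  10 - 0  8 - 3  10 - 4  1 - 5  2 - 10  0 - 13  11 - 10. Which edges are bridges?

1-7, 10-4, 11-9

The edges on the cycle 1-5-8-3-1 are not bridges since each lies on that cycle.
But removing 7 - 1 disconnects 7 from 1; removing 11 - 9 disconnects 11 from 9; removing 10 - 4 disconnects 10 from 4 — these are bridges.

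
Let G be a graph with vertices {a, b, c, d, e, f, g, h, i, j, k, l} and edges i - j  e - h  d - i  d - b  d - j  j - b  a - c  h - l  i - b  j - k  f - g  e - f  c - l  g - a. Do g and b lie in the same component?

No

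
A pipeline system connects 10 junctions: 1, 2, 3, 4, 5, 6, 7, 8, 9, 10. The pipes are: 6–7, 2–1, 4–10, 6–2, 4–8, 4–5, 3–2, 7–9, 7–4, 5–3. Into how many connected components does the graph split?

Starting from 1 we can reach 1, 2, 3, 4, 5, 6, 7, 8, 9, 10. That is one component of size 10.
Total: 1 component.

1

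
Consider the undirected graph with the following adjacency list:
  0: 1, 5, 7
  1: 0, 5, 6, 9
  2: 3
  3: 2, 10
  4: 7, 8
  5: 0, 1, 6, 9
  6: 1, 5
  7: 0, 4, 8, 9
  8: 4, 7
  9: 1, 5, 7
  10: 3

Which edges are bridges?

The edges on the cycle 7-4-8-7 are not bridges since each lies on that cycle.
But removing 10-3 disconnects 10 from 3; removing 3-2 disconnects 3 from 2 — these are bridges.

10-3, 2-3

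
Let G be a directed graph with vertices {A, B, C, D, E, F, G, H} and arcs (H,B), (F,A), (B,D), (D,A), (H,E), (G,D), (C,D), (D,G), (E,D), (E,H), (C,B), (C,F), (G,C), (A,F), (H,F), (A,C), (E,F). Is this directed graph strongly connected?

There is no directed path from G to H, so the graph is not strongly connected.

No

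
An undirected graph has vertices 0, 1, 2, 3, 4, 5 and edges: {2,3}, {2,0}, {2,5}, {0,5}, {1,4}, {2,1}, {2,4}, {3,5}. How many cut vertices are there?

1

Removing 2 increases the component count from 1 to 2, so 2 is a cut vertex.
By contrast removing 5 leaves 1 component; it is not a cut vertex. No other vertex is a cut vertex either.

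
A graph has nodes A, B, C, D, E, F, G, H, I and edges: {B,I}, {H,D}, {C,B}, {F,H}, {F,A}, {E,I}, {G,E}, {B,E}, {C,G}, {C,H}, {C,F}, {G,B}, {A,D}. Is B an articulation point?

Deleting B leaves 1 component (was 1) (its neighbors C, E, G, I remain connected to each other), so B is not a cut vertex.

No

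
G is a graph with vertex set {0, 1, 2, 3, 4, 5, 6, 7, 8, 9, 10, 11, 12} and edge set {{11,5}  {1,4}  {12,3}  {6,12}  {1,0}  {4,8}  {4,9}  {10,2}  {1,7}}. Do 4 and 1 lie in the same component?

Yes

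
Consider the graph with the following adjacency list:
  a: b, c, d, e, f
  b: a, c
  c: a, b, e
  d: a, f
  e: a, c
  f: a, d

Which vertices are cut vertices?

Removing a increases the component count from 1 to 2, so a is a cut vertex.
By contrast removing f leaves 1 component; it is not a cut vertex. No other vertex is a cut vertex either.

a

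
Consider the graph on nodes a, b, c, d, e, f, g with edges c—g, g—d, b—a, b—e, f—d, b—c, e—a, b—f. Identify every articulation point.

Removing b increases the component count from 1 to 2, so b is a cut vertex.
By contrast removing e leaves 1 component; it is not a cut vertex. No other vertex is a cut vertex either.

b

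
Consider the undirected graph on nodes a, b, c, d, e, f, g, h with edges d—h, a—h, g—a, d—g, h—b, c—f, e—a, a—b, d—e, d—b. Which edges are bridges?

The edges on the cycle d-g-a-e-d are not bridges since each lies on that cycle.
But removing c—f disconnects c from f — this is a bridge.

c-f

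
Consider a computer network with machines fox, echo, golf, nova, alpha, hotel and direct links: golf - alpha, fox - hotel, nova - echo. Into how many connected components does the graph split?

Starting from echo we can reach echo, nova. That is one component of size 2.
Starting from golf we can reach golf, alpha. That is one component of size 2.
Starting from fox we can reach fox, hotel. That is one component of size 2.
Total: 3 components.

3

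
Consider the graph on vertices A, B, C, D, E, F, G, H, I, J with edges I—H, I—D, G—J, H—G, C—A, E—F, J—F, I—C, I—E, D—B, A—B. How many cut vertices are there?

1

Removing I increases the component count from 1 to 2, so I is a cut vertex.
By contrast removing E leaves 1 component; it is not a cut vertex. No other vertex is a cut vertex either.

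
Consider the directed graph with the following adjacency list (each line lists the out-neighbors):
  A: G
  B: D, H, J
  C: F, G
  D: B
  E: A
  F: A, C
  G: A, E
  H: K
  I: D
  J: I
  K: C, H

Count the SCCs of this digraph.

4

{B, D, I, J} are all mutually reachable — one SCC of size 4.
{A, E, G} are all mutually reachable — one SCC of size 3.
{H, K} are all mutually reachable — one SCC of size 2.
{C, F} are all mutually reachable — one SCC of size 2.
That gives 4 strongly connected components.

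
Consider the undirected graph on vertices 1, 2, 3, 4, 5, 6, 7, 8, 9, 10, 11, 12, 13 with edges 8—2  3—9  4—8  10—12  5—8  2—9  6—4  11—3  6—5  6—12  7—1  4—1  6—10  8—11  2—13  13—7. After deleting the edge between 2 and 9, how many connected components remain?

1

2 and 9 are still connected via 2-8-11-3-9, so the component count stays at 1.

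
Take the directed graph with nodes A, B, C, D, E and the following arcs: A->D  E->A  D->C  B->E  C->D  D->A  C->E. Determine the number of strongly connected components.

2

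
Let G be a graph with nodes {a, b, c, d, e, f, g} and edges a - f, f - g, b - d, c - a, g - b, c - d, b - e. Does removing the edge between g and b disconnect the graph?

After removing g - b, the path g-f-a-c-d-b still connects them, so the edge is not a bridge.

No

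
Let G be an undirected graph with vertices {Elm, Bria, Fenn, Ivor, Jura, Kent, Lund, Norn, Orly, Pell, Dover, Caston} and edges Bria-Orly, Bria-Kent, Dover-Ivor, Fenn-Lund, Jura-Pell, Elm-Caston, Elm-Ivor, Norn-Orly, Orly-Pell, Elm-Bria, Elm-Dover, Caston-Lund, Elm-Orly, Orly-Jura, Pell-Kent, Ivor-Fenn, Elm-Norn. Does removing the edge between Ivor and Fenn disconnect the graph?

No

After removing Ivor-Fenn, the path Ivor-Elm-Caston-Lund-Fenn still connects them, so the edge is not a bridge.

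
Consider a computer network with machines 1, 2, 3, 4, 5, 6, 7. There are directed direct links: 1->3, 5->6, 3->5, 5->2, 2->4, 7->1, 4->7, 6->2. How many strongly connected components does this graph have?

1

{1, 2, 3, 4, 5, 6, 7} are all mutually reachable — one SCC of size 7.
That gives 1 strongly connected component.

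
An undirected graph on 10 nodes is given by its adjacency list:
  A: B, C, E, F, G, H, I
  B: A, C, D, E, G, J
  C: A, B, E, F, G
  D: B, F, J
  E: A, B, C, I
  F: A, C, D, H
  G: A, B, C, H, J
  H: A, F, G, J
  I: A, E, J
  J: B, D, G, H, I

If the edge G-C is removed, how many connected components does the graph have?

1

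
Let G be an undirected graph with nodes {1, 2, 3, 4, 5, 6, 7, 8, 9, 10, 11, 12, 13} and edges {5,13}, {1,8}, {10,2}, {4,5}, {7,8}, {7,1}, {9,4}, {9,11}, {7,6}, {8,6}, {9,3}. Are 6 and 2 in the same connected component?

The component containing 6 is {1, 6, 7, 8}, and 2 is not in it.

No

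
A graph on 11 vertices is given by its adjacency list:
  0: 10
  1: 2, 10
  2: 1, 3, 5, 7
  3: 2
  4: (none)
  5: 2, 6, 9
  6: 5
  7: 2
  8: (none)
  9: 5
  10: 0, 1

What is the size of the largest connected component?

8 is isolated — a component by itself.
4 is isolated — a component by itself.
Starting from 0 we can reach 0, 1, 2, 3, 5, 6, 7, 9, 10. That is one component of size 9.
The largest has 9 vertices.

9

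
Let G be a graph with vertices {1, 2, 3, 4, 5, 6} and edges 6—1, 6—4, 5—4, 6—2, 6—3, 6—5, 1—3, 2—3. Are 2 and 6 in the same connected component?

Yes

From 2 we can reach 1, 2, 3, 4, 5, 6, which includes 6.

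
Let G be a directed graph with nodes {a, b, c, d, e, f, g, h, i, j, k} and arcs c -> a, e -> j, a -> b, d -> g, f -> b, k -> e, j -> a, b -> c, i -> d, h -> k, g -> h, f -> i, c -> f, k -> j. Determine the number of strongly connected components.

{a, b, c, d, e, f, g, h, i, j, k} are all mutually reachable — one SCC of size 11.
That gives 1 strongly connected component.

1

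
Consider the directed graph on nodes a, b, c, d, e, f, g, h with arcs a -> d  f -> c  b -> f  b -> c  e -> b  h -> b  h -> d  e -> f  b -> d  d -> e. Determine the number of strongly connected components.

6

{b, d, e} are all mutually reachable — one SCC of size 3.
{c} is an SCC by itself.
{g} is an SCC by itself.
{f} is an SCC by itself.
{a} is an SCC by itself.
(and 1 more singleton SCC)
That gives 6 strongly connected components.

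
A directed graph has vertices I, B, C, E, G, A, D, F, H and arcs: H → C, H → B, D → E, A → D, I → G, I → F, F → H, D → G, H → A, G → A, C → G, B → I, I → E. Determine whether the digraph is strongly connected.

There is no directed path from A to H, so the graph is not strongly connected.

No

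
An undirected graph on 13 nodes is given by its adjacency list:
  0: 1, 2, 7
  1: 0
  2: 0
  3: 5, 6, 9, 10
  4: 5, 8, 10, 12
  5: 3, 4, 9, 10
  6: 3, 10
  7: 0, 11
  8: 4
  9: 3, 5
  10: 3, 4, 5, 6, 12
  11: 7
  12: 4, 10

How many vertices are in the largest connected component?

8

Starting from 0 we can reach 0, 1, 2, 7, 11. That is one component of size 5.
Starting from 3 we can reach 3, 4, 5, 6, 8, 9, 10, 12. That is one component of size 8.
The largest has 8 vertices.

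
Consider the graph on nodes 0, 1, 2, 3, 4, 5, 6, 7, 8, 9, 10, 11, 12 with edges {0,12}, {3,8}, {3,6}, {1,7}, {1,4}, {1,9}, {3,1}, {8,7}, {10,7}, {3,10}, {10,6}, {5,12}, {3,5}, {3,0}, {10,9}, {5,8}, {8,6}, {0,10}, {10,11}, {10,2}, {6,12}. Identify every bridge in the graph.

1-4, 10-11, 10-2

The edges on the cycle 3-0-10-3 are not bridges since each lies on that cycle.
But removing 10-11 disconnects 10 from 11; removing 1-4 disconnects 1 from 4; removing 10-2 disconnects 10 from 2 — these are bridges.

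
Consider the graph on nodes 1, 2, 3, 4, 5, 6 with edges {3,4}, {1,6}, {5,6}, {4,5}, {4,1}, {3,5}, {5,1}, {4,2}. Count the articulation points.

Removing 4 increases the component count from 1 to 2, so 4 is a cut vertex.
By contrast removing 5 leaves 1 component; it is not a cut vertex. No other vertex is a cut vertex either.

1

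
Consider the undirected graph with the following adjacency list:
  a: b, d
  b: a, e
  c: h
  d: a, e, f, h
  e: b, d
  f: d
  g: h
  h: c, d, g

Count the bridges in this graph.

The edges on the cycle e-d-a-b-e are not bridges since each lies on that cycle.
But removing d-h disconnects d from h; removing d-f disconnects d from f; removing h-c disconnects h from c; removing h-g disconnects h from g — these are bridges.
That makes 4 bridges.

4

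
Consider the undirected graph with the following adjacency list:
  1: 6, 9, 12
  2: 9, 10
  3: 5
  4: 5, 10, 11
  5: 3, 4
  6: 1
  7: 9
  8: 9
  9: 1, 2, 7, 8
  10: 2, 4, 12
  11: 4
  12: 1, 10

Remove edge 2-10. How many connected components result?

2 and 10 are still connected via 2-9-1-12-10, so the component count stays at 1.

1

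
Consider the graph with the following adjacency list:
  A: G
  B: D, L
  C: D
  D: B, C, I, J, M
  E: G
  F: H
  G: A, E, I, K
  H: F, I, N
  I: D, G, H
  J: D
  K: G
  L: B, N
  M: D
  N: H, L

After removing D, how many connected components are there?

4

With D gone, the remaining components are: {C}; {J}; {M}; {A, B, E, F, G, H, I, K, L, N}.
That is 4 components.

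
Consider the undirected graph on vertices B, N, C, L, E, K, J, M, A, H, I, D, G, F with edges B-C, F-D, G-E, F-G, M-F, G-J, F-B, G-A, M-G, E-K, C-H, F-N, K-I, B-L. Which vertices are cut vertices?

B, C, E, F, G, K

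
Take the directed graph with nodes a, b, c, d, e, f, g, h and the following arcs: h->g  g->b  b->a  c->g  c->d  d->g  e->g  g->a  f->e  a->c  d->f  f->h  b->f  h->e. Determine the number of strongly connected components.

{a, b, c, d, e, f, g, h} are all mutually reachable — one SCC of size 8.
That gives 1 strongly connected component.

1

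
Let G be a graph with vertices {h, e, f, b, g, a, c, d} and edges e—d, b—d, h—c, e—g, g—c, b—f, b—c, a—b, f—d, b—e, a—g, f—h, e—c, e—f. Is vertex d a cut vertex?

No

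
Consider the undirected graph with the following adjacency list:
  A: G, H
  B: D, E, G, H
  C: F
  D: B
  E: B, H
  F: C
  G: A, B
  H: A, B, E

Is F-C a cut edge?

Yes

Removing F-C leaves no path between F and C: the component count goes from 2 to 3. So it is a bridge.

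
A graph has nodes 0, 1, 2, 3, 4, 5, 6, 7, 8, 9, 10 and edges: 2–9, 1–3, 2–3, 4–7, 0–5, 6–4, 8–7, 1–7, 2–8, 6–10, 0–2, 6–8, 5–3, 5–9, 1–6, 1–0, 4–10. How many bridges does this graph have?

The edges on the cycle 1-6-4-7-1 are not bridges since each lies on that cycle.
Every edge lies on some cycle, so there are no bridges.

0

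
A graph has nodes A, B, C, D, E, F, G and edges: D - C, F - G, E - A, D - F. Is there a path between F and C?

Yes

From F we can reach C, D, F, G, which includes C.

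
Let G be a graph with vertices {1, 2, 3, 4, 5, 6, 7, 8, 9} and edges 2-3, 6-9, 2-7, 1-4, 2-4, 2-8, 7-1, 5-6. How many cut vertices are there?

2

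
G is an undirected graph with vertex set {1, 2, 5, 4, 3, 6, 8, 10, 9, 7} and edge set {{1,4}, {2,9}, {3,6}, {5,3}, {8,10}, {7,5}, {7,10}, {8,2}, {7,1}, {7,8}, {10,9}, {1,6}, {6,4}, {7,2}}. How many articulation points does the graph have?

Removing 7 increases the component count from 1 to 2, so 7 is a cut vertex.
By contrast removing 5 leaves 1 component; it is not a cut vertex. No other vertex is a cut vertex either.

1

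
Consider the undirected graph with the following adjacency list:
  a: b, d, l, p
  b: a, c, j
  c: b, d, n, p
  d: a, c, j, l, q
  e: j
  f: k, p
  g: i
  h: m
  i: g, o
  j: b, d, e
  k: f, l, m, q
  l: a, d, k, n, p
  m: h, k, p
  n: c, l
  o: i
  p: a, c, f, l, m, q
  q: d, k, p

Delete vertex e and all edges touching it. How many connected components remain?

With e gone, the remaining components are: {g, i, o}; {a, b, c, d, f, h, j, k, l, m, n, p, q}.
That is 2 components.

2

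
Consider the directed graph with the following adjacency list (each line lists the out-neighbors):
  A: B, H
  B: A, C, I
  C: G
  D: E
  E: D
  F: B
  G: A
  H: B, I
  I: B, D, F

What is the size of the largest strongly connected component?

{A, B, C, F, G, H, I} are all mutually reachable — one SCC of size 7.
{D, E} are all mutually reachable — one SCC of size 2.
The largest has 7 vertices.

7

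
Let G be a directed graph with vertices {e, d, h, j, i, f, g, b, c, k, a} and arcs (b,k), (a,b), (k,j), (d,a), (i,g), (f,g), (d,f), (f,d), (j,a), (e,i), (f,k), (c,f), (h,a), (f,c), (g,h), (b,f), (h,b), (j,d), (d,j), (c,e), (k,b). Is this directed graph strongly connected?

From k we can reach every vertex (a, b, c, d, e, f, g, h, i, j, k), and every vertex can reach k (a, b, c, d, e, f, g, h, i, j, k). So the whole graph is one strongly connected component.

Yes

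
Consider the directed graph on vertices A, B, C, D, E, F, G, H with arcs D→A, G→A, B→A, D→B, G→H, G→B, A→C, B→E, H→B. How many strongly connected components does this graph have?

{C} is an SCC by itself.
{A} is an SCC by itself.
{E} is an SCC by itself.
{F} is an SCC by itself.
{D} is an SCC by itself.
(and 3 more singleton SCCs)
That gives 8 strongly connected components.

8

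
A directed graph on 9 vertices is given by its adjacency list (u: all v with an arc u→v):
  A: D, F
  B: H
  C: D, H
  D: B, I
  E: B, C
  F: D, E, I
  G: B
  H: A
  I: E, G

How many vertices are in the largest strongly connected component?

9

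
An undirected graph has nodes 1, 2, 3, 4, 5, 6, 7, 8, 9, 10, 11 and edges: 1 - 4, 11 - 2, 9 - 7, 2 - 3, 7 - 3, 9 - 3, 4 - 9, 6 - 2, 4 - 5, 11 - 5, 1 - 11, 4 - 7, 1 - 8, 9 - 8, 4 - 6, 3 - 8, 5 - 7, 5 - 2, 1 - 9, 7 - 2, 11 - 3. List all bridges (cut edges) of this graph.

The edges on the cycle 4-6-2-7-9-4 are not bridges since each lies on that cycle.
Every edge lies on some cycle, so there are no bridges.

none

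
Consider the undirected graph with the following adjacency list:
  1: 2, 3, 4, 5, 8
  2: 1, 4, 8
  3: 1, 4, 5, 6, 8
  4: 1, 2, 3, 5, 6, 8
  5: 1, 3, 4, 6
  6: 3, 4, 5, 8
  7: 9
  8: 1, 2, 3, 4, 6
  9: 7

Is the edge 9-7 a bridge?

Removing 9-7 leaves no path between 9 and 7: the component count goes from 2 to 3. So it is a bridge.

Yes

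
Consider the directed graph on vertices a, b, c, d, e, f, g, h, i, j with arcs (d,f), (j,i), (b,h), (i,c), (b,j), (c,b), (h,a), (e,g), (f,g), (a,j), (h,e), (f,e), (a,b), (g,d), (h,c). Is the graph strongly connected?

No

There is no directed path from e to h, so the graph is not strongly connected.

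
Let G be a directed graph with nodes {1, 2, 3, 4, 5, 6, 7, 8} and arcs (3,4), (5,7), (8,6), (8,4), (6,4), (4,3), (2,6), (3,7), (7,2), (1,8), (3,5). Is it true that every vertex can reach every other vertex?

No

There is no directed path from 3 to 8, so the graph is not strongly connected.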